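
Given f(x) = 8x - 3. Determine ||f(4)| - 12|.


f(4) = 29
|29| = 29
|29 - 12| = 17

17


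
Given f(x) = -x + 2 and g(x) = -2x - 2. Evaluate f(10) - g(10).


f(10) = -8
g(10) = -22
Difference = 14

14


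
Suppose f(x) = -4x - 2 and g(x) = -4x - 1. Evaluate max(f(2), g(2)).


f(2) = -10
g(2) = -9
max = -9

-9


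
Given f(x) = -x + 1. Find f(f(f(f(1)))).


f(1) = 0
f(0) = 1
f(1) = 0
f(0) = 1

1


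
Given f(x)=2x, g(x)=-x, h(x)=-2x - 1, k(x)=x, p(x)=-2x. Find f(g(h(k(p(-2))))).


p(-2) = 4
k(4) = 4
h(4) = -9
g(-9) = 9
f(9) = 18

18


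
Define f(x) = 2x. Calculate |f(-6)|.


f(-6) = -12
|-12| = 12

12


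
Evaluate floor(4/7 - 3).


4/7 = 0.5714
0.5714 - 3 = -2.4286
floor(-2.4286) = -3

-3


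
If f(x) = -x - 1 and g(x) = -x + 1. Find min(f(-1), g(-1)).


0


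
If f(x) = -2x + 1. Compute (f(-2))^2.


f(-2) = 5
(5)^2 = 25

25


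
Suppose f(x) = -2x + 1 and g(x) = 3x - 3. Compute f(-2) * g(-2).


f(-2) = 5
g(-2) = -9
Product = -45

-45


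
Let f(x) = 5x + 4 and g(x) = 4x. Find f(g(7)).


g(7) = 28
f(28) = 144

144


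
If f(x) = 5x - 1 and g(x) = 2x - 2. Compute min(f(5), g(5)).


f(5) = 24
g(5) = 8
min = 8

8


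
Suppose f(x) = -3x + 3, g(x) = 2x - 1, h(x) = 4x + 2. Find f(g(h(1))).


-30


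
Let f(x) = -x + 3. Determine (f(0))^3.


f(0) = 3
(3)^3 = 27

27


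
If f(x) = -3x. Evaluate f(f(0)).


f(0) = 0
f(0) = 0

0


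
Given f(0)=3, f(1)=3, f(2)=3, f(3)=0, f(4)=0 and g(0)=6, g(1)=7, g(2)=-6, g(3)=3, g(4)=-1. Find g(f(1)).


f(1) = 3
g(3) = 3

3


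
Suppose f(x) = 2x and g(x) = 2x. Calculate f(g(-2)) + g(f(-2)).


f(g(-2)) = -8
g(f(-2)) = -8
Sum = -16

-16


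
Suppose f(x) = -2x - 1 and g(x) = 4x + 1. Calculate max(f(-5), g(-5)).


f(-5) = 9
g(-5) = -19
max = 9

9


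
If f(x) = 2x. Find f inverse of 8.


Solve 2x = 8
x = (8) / 2 = 4

4


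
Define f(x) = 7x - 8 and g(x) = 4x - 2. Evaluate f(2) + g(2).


f(2) = 6
g(2) = 6
Sum = 12

12


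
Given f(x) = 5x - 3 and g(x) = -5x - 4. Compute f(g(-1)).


g(-1) = 1
f(1) = 2

2


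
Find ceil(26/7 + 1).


26/7 = 3.7143
3.7143 + 1 = 4.7143
ceil(4.7143) = 5

5


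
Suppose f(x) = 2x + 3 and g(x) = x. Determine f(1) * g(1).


f(1) = 5
g(1) = 1
Product = 5

5


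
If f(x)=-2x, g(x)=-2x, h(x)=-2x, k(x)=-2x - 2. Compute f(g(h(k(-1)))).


k(-1) = 0
h(0) = 0
g(0) = 0
f(0) = 0

0


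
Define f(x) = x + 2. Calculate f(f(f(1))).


f(1) = 3
f(3) = 5
f(5) = 7

7


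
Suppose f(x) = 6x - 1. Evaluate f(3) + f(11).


f(3) = 17
f(11) = 65
Sum = 82

82


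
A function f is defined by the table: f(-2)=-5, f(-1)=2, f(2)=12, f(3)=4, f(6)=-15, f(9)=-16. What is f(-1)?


Reading from the table at x = -1

2


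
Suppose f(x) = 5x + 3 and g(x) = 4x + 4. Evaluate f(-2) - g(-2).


f(-2) = -7
g(-2) = -4
Difference = -3

-3


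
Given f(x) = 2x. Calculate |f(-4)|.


f(-4) = -8
|-8| = 8

8


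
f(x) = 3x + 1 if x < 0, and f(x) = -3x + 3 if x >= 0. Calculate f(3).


3 satisfies x >= 0
f(3) = -6

-6


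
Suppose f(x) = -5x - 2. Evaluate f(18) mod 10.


8


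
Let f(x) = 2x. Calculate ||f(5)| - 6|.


f(5) = 10
|10| = 10
|10 - 6| = 4

4


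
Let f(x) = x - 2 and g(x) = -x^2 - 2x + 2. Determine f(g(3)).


g(3) = -13
f(-13) = -15

-15


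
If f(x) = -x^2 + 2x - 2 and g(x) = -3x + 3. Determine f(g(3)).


g(3) = -6
f(-6) = (-1)*(-6)^2 + 2*(-6) - 2 = -50

-50


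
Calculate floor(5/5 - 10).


5/5 = 1
1 - 10 = -9
floor(-9) = -9

-9


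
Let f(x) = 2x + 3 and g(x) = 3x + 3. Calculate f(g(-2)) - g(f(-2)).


f(g(-2)) = -3
g(f(-2)) = 0
Difference = -3

-3


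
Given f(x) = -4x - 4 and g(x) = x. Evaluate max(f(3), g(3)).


f(3) = -16
g(3) = 3
max = 3

3


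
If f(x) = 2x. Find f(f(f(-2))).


f(-2) = -4
f(-4) = -8
f(-8) = -16

-16


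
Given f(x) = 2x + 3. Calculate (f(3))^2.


f(3) = 9
(9)^2 = 81

81


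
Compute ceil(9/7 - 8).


9/7 = 1.2857
1.2857 - 8 = -6.7143
ceil(-6.7143) = -6

-6


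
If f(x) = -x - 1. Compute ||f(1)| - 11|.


f(1) = -2
|-2| = 2
|2 - 11| = 9

9


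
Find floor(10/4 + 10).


10/4 = 2.5
2.5 + 10 = 12.5
floor(12.5) = 12

12


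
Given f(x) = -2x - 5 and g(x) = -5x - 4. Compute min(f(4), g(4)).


f(4) = -13
g(4) = -24
min = -24

-24


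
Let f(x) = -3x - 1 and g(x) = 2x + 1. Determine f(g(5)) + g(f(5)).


f(g(5)) = -34
g(f(5)) = -31
Sum = -65

-65


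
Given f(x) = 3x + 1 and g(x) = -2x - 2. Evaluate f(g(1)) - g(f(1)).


-1


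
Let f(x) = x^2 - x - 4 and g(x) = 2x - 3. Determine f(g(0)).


8


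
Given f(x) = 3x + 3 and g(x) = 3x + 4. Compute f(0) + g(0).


f(0) = 3
g(0) = 4
Sum = 7

7


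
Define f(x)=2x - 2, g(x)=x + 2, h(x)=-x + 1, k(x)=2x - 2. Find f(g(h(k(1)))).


k(1) = 0
h(0) = 1
g(1) = 3
f(3) = 4

4


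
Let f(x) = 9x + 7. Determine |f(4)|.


43


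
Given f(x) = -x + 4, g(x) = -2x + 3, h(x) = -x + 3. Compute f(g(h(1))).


h(1) = 2
g(2) = -1
f(-1) = 5

5


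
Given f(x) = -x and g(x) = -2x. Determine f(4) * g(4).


f(4) = -4
g(4) = -8
Product = 32

32


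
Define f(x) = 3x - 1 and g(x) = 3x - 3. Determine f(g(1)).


g(1) = 0
f(0) = -1

-1


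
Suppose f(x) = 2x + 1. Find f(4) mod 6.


3


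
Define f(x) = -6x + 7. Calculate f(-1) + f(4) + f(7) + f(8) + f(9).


f(-1) = 13
f(4) = -17
f(7) = -35
f(8) = -41
f(9) = -47
Sum = -127

-127


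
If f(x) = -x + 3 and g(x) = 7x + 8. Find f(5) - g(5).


f(5) = -2
g(5) = 43
Difference = -45

-45


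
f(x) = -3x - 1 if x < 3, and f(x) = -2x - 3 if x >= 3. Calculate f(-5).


-5 satisfies x < 3
f(-5) = 14

14


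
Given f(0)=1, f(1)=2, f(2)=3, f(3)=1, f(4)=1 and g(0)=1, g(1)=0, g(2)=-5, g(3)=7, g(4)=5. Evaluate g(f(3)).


f(3) = 1
g(1) = 0

0


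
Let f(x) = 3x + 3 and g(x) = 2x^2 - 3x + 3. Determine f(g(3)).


g(3) = 12
f(12) = 39

39


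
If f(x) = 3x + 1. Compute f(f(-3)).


f(-3) = -8
f(-8) = -23

-23


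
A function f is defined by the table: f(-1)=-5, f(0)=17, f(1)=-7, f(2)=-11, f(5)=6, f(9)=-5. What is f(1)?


-7


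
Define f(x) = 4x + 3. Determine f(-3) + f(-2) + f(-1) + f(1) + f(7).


23


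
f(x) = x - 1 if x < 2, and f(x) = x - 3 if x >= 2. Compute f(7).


7 satisfies x >= 2
f(7) = 4

4


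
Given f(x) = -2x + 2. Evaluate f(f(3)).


f(3) = -4
f(-4) = 10

10


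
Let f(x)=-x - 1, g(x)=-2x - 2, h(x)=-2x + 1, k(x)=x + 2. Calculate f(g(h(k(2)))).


k(2) = 4
h(4) = -7
g(-7) = 12
f(12) = -13

-13


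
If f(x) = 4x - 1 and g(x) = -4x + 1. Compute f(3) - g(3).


f(3) = 11
g(3) = -11
Difference = 22

22


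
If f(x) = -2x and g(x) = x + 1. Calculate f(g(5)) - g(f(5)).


-3


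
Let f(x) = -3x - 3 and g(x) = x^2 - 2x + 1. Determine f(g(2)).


g(2) = 1
f(1) = -6

-6


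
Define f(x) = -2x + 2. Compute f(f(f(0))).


f(0) = 2
f(2) = -2
f(-2) = 6

6


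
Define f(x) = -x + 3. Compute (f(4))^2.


f(4) = -1
(-1)^2 = 1

1


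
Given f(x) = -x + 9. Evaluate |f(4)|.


f(4) = 5
|5| = 5

5


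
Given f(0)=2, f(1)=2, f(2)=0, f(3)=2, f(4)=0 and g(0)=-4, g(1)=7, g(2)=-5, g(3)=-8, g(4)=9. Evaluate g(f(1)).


f(1) = 2
g(2) = -5

-5


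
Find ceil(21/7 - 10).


21/7 = 3
3 - 10 = -7
ceil(-7) = -7

-7


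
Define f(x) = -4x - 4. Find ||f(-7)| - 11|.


13


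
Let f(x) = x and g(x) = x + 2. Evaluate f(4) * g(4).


24


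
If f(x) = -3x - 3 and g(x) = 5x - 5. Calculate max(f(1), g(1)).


f(1) = -6
g(1) = 0
max = 0

0


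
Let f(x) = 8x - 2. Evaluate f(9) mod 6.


f(9) = 70
70 mod 6 = 4

4


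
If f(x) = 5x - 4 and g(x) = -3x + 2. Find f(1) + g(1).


0


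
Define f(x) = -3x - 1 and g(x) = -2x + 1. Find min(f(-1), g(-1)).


f(-1) = 2
g(-1) = 3
min = 2

2


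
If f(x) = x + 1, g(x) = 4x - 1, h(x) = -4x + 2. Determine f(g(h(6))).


h(6) = -22
g(-22) = -89
f(-89) = -88

-88


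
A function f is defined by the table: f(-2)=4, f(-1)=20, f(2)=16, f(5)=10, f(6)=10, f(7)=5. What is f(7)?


Reading from the table at x = 7

5


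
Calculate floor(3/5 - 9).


3/5 = 0.6
0.6 - 9 = -8.4
floor(-8.4) = -9

-9


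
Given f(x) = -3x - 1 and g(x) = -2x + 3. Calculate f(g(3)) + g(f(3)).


31


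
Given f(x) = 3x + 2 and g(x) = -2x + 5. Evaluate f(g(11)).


-49


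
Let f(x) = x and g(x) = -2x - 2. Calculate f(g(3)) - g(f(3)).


f(g(3)) = -8
g(f(3)) = -8
Difference = 0

0


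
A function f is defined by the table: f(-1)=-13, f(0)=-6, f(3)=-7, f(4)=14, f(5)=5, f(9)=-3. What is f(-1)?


-13


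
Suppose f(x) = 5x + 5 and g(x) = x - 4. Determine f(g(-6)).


g(-6) = -10
f(-10) = -45

-45


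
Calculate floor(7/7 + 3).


4


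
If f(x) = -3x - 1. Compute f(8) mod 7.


3


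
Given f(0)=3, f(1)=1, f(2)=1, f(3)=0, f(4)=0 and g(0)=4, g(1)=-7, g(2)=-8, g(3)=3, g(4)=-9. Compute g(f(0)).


f(0) = 3
g(3) = 3

3


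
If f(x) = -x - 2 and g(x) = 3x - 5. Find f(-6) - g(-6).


f(-6) = 4
g(-6) = -23
Difference = 27

27


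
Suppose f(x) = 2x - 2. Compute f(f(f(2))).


f(2) = 2
f(2) = 2
f(2) = 2

2


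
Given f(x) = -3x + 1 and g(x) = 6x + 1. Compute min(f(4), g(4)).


f(4) = -11
g(4) = 25
min = -11

-11


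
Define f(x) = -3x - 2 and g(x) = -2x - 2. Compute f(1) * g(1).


f(1) = -5
g(1) = -4
Product = 20

20


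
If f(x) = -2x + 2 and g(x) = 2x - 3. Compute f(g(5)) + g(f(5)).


f(g(5)) = -12
g(f(5)) = -19
Sum = -31

-31


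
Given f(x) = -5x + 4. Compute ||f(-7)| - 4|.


f(-7) = 39
|39| = 39
|39 - 4| = 35

35


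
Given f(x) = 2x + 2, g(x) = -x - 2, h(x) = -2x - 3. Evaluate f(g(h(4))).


20


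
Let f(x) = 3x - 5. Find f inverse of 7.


Solve 3x - 5 = 7
x = (7 + 5) / 3 = 4

4


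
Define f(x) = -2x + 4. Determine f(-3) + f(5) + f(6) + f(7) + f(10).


f(-3) = 10
f(5) = -6
f(6) = -8
f(7) = -10
f(10) = -16
Sum = -30

-30


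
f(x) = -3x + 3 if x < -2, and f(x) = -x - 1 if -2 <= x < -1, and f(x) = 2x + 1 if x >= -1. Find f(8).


8 satisfies x >= -1
f(8) = 17

17


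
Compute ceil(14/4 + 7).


14/4 = 3.5
3.5 + 7 = 10.5
ceil(10.5) = 11

11


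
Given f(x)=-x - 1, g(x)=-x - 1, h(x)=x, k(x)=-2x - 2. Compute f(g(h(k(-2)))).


k(-2) = 2
h(2) = 2
g(2) = -3
f(-3) = 2

2


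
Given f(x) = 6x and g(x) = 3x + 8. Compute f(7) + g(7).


f(7) = 42
g(7) = 29
Sum = 71

71


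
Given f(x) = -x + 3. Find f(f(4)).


f(4) = -1
f(-1) = 4

4


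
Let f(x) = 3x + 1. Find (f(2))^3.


f(2) = 7
(7)^3 = 343

343


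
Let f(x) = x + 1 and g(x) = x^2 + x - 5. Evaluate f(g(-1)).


g(-1) = -5
f(-5) = -4

-4


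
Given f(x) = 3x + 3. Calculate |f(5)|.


18


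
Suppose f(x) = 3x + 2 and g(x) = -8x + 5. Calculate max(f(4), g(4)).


14


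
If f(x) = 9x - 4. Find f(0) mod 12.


f(0) = -4
-4 mod 12 = 8

8


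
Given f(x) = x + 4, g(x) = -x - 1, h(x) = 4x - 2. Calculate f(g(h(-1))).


h(-1) = -6
g(-6) = 5
f(5) = 9

9


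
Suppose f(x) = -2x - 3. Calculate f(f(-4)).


f(-4) = 5
f(5) = -13

-13


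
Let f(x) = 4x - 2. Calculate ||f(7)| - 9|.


f(7) = 26
|26| = 26
|26 - 9| = 17

17


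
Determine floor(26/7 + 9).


26/7 = 3.7143
3.7143 + 9 = 12.7143
floor(12.7143) = 12

12


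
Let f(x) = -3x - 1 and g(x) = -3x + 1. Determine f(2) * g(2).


f(2) = -7
g(2) = -5
Product = 35

35


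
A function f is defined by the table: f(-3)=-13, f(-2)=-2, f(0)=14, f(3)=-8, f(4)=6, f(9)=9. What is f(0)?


Reading from the table at x = 0

14


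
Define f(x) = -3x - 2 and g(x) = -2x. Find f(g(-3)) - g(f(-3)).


-6


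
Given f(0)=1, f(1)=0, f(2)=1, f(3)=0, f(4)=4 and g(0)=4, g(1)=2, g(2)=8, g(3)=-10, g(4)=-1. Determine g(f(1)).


f(1) = 0
g(0) = 4

4


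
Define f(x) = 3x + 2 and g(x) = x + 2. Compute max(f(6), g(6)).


f(6) = 20
g(6) = 8
max = 20

20


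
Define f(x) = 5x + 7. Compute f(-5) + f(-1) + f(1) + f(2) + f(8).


60


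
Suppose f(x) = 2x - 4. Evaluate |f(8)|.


12


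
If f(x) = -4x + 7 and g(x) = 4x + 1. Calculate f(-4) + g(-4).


f(-4) = 23
g(-4) = -15
Sum = 8

8


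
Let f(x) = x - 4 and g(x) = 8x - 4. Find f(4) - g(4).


f(4) = 0
g(4) = 28
Difference = -28

-28


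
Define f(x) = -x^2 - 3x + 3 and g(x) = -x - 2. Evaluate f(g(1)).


g(1) = -3
f(-3) = (-1)*(-3)^2 - 3*(-3) + 3 = 3

3


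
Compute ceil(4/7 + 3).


4/7 = 0.5714
0.5714 + 3 = 3.5714
ceil(3.5714) = 4

4


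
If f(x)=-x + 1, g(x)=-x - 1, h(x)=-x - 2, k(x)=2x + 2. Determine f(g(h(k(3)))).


-8


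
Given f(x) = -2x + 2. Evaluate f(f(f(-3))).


f(-3) = 8
f(8) = -14
f(-14) = 30

30


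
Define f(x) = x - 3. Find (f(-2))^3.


f(-2) = -5
(-5)^3 = -125

-125


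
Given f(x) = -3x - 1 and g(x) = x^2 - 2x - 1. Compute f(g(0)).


2


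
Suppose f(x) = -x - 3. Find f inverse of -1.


Solve -x - 3 = -1
x = (-1 + 3) / (-1) = -2

-2


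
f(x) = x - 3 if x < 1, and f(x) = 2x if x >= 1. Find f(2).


4


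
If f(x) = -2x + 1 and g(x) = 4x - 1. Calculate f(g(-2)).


g(-2) = -9
f(-9) = 19

19


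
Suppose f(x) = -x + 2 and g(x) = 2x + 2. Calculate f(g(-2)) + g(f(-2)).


f(g(-2)) = 4
g(f(-2)) = 10
Sum = 14

14


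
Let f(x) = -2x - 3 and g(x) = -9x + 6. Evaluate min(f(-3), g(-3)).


3


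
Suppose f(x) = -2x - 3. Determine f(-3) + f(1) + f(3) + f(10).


-34


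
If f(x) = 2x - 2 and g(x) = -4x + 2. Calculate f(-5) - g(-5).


f(-5) = -12
g(-5) = 22
Difference = -34

-34


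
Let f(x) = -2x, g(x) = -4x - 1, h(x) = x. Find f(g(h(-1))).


h(-1) = -1
g(-1) = 3
f(3) = -6

-6


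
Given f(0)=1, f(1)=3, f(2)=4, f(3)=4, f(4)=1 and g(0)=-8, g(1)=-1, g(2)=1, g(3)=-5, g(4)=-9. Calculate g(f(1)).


f(1) = 3
g(3) = -5

-5


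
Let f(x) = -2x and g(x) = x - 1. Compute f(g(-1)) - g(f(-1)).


3


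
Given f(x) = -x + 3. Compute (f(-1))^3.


f(-1) = 4
(4)^3 = 64

64


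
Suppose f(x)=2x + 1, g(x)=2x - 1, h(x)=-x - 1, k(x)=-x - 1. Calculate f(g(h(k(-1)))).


k(-1) = 0
h(0) = -1
g(-1) = -3
f(-3) = -5

-5


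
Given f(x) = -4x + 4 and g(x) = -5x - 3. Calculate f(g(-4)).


-64


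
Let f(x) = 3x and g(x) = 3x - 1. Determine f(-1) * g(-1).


12


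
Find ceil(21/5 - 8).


21/5 = 4.2
4.2 - 8 = -3.8
ceil(-3.8) = -3

-3


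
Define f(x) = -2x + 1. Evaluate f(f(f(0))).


3


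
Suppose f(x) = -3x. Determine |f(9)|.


27


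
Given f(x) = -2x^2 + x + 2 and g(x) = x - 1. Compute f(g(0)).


g(0) = -1
f(-1) = (-2)*(-1)^2 + 1*(-1) + 2 = -1

-1


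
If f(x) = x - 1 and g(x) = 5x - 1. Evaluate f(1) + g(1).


f(1) = 0
g(1) = 4
Sum = 4

4


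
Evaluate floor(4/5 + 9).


4/5 = 0.8
0.8 + 9 = 9.8
floor(9.8) = 9

9


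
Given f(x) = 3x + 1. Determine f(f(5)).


f(5) = 16
f(16) = 49

49


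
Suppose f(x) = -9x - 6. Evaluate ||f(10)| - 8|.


f(10) = -96
|-96| = 96
|96 - 8| = 88

88


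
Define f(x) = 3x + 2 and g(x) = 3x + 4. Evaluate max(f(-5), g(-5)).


-11


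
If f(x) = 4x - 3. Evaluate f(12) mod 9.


f(12) = 45
45 mod 9 = 0

0


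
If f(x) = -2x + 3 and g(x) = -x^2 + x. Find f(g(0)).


3


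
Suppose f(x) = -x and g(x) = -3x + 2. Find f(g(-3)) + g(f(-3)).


f(g(-3)) = -11
g(f(-3)) = -7
Sum = -18

-18


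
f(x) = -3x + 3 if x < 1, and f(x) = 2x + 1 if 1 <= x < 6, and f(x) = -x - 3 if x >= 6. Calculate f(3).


3 satisfies 1 <= x < 6
f(3) = 7

7


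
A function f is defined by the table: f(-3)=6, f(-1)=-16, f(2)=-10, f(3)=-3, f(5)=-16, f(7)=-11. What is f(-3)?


Reading from the table at x = -3

6


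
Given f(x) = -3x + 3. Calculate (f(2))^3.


-27


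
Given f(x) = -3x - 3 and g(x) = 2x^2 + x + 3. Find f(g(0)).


g(0) = 3
f(3) = -12

-12


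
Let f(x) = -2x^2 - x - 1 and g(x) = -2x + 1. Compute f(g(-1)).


-22


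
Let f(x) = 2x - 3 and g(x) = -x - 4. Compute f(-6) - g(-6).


f(-6) = -15
g(-6) = 2
Difference = -17

-17


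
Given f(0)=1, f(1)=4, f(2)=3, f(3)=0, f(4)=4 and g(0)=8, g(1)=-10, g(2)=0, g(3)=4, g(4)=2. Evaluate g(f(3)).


f(3) = 0
g(0) = 8

8


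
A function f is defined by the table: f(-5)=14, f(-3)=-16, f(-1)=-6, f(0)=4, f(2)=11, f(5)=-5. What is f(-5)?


Reading from the table at x = -5

14


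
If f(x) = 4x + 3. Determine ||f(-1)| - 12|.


11


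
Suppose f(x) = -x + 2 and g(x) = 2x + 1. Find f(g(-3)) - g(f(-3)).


f(g(-3)) = 7
g(f(-3)) = 11
Difference = -4

-4


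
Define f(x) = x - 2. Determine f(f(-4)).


-8


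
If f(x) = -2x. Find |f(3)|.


f(3) = -6
|-6| = 6

6


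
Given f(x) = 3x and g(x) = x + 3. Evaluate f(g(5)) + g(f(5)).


f(g(5)) = 24
g(f(5)) = 18
Sum = 42

42


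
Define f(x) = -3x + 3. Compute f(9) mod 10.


6


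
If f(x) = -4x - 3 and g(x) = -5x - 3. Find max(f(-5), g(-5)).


f(-5) = 17
g(-5) = 22
max = 22

22


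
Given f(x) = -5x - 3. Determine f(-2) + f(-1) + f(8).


f(-2) = 7
f(-1) = 2
f(8) = -43
Sum = -34

-34


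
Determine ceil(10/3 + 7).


10/3 = 3.3333
3.3333 + 7 = 10.3333
ceil(10.3333) = 11

11


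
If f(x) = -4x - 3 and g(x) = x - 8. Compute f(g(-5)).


49


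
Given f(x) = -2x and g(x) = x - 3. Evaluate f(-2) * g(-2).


f(-2) = 4
g(-2) = -5
Product = -20

-20


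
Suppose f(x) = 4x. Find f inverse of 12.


Solve 4x = 12
x = (12) / 4 = 3

3


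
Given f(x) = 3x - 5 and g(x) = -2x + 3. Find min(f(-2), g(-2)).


f(-2) = -11
g(-2) = 7
min = -11

-11


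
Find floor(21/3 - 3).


4


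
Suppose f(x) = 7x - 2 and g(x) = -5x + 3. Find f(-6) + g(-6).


f(-6) = -44
g(-6) = 33
Sum = -11

-11


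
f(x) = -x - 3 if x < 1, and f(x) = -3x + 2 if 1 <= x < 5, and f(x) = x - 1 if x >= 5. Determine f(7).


6


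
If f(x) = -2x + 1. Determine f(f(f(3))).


f(3) = -5
f(-5) = 11
f(11) = -21

-21


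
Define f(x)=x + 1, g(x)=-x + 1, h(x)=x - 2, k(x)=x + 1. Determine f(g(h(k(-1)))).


k(-1) = 0
h(0) = -2
g(-2) = 3
f(3) = 4

4


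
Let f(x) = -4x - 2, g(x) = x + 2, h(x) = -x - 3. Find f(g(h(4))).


h(4) = -7
g(-7) = -5
f(-5) = 18

18


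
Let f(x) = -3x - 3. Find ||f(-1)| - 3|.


f(-1) = 0
|0| = 0
|0 - 3| = 3

3


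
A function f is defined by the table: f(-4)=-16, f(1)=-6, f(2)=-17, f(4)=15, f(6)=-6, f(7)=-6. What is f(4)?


Reading from the table at x = 4

15


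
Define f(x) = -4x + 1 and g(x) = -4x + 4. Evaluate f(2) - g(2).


f(2) = -7
g(2) = -4
Difference = -3

-3


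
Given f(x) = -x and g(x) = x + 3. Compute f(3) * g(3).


f(3) = -3
g(3) = 6
Product = -18

-18


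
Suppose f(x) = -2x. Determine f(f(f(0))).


f(0) = 0
f(0) = 0
f(0) = 0

0


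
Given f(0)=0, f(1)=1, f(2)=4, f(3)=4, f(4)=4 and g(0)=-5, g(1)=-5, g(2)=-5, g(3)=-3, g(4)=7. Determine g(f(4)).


f(4) = 4
g(4) = 7

7


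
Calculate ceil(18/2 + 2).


18/2 = 9
9 + 2 = 11
ceil(11) = 11

11


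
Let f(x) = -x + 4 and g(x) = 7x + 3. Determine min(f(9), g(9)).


f(9) = -5
g(9) = 66
min = -5

-5


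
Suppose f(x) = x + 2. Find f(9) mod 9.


f(9) = 11
11 mod 9 = 2

2


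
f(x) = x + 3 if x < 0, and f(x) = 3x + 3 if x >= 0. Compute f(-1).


-1 satisfies x < 0
f(-1) = 2

2


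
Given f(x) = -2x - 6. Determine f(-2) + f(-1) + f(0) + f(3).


f(-2) = -2
f(-1) = -4
f(0) = -6
f(3) = -12
Sum = -24

-24


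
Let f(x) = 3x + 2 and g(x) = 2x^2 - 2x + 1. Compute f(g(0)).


g(0) = 1
f(1) = 5

5


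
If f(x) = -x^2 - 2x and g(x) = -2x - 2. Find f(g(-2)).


g(-2) = 2
f(2) = (-1)*(2)^2 - 2*(2) = -8

-8


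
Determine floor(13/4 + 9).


13/4 = 3.25
3.25 + 9 = 12.25
floor(12.25) = 12

12


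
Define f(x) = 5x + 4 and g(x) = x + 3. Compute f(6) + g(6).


43


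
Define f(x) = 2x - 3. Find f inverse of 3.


Solve 2x - 3 = 3
x = (3 + 3) / 2 = 3

3


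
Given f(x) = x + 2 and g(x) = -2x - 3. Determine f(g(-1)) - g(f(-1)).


f(g(-1)) = 1
g(f(-1)) = -5
Difference = 6

6


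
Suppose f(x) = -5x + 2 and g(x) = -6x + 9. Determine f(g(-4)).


g(-4) = 33
f(33) = -163

-163


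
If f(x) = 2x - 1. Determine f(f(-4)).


f(-4) = -9
f(-9) = -19

-19


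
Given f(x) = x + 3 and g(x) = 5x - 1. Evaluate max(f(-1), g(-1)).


f(-1) = 2
g(-1) = -6
max = 2

2


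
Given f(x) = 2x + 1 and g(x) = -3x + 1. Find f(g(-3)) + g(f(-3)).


f(g(-3)) = 21
g(f(-3)) = 16
Sum = 37

37


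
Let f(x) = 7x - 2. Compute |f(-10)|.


f(-10) = -72
|-72| = 72

72


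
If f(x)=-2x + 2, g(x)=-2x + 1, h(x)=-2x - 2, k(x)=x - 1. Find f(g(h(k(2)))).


k(2) = 1
h(1) = -4
g(-4) = 9
f(9) = -16

-16


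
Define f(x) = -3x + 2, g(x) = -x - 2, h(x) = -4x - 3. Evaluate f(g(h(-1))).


h(-1) = 1
g(1) = -3
f(-3) = 11

11


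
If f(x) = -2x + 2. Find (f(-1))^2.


16


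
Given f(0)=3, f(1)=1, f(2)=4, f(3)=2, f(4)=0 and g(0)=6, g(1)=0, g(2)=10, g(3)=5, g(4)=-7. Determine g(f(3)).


f(3) = 2
g(2) = 10

10


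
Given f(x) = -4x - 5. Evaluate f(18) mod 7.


f(18) = -77
-77 mod 7 = 0

0


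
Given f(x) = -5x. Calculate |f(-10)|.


f(-10) = 50
|50| = 50

50


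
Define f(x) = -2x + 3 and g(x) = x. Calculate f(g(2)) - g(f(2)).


f(g(2)) = -1
g(f(2)) = -1
Difference = 0

0


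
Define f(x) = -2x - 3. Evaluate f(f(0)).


f(0) = -3
f(-3) = 3

3


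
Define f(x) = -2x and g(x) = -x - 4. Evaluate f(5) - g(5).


f(5) = -10
g(5) = -9
Difference = -1

-1


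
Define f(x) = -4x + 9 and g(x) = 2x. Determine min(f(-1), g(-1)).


f(-1) = 13
g(-1) = -2
min = -2

-2


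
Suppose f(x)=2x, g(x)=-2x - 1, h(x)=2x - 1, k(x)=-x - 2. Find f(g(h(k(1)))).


k(1) = -3
h(-3) = -7
g(-7) = 13
f(13) = 26

26


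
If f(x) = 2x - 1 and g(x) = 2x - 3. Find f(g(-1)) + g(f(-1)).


-20


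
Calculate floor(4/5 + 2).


4/5 = 0.8
0.8 + 2 = 2.8
floor(2.8) = 2

2


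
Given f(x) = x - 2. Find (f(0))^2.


f(0) = -2
(-2)^2 = 4

4


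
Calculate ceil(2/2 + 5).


2/2 = 1
1 + 5 = 6
ceil(6) = 6

6


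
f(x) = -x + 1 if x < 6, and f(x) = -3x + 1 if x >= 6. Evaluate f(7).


7 satisfies x >= 6
f(7) = -20

-20


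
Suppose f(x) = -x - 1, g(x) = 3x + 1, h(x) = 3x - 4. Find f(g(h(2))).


h(2) = 2
g(2) = 7
f(7) = -8

-8


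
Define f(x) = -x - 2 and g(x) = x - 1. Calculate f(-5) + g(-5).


f(-5) = 3
g(-5) = -6
Sum = -3

-3


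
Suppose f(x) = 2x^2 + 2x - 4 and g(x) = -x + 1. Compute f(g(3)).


g(3) = -2
f(-2) = 2*(-2)^2 + 2*(-2) - 4 = 0

0


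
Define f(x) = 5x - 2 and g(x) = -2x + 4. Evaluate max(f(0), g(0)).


f(0) = -2
g(0) = 4
max = 4

4


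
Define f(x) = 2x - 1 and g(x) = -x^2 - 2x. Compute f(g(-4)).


g(-4) = -8
f(-8) = -17

-17


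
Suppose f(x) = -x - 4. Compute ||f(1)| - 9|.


f(1) = -5
|-5| = 5
|5 - 9| = 4

4


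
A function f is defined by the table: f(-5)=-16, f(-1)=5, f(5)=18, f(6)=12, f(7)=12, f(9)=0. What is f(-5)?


Reading from the table at x = -5

-16


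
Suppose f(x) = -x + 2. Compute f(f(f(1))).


f(1) = 1
f(1) = 1
f(1) = 1

1


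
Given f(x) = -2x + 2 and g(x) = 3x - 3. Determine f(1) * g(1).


f(1) = 0
g(1) = 0
Product = 0

0


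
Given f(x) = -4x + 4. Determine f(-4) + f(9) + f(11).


f(-4) = 20
f(9) = -32
f(11) = -40
Sum = -52

-52


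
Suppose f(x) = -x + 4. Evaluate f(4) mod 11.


0


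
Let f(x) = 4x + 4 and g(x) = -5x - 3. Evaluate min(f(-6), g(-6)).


-20


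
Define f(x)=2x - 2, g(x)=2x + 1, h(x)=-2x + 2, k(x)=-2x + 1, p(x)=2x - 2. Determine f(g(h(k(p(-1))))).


p(-1) = -4
k(-4) = 9
h(9) = -16
g(-16) = -31
f(-31) = -64

-64


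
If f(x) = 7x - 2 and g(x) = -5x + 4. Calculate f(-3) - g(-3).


f(-3) = -23
g(-3) = 19
Difference = -42

-42


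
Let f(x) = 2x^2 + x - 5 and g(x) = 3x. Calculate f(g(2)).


g(2) = 6
f(6) = 2*(6)^2 + 1*(6) - 5 = 73

73


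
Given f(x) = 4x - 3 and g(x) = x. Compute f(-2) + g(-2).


f(-2) = -11
g(-2) = -2
Sum = -13

-13


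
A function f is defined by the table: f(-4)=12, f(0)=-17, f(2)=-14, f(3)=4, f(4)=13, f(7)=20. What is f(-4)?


Reading from the table at x = -4

12


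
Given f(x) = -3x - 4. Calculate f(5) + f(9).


f(5) = -19
f(9) = -31
Sum = -50

-50


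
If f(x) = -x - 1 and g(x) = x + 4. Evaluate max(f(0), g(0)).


f(0) = -1
g(0) = 4
max = 4

4


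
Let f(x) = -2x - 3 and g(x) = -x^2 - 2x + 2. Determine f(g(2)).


9


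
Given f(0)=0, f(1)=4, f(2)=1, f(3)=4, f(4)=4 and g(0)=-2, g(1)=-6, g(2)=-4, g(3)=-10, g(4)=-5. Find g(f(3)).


f(3) = 4
g(4) = -5

-5


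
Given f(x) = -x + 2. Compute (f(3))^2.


f(3) = -1
(-1)^2 = 1

1


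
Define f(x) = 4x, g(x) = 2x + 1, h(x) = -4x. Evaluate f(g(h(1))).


h(1) = -4
g(-4) = -7
f(-7) = -28

-28


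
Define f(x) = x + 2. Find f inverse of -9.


-11


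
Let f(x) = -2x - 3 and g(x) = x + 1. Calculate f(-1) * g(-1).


f(-1) = -1
g(-1) = 0
Product = 0

0


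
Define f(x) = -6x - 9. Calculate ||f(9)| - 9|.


f(9) = -63
|-63| = 63
|63 - 9| = 54

54


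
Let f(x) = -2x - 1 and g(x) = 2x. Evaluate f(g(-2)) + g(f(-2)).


13


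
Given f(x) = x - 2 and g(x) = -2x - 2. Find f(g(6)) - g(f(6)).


-6


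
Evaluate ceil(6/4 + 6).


6/4 = 1.5
1.5 + 6 = 7.5
ceil(7.5) = 8

8


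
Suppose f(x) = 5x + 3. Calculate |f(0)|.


f(0) = 3
|3| = 3

3


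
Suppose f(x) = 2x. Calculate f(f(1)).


f(1) = 2
f(2) = 4

4


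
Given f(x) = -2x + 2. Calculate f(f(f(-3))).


30


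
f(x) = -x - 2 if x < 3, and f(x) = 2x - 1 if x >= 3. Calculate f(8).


15


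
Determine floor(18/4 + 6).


18/4 = 4.5
4.5 + 6 = 10.5
floor(10.5) = 10

10


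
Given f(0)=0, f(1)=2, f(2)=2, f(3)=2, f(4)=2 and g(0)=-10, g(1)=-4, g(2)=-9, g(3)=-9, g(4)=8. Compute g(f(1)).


f(1) = 2
g(2) = -9

-9


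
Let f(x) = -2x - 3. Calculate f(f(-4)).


f(-4) = 5
f(5) = -13

-13


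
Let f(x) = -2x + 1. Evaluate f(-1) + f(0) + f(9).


-13


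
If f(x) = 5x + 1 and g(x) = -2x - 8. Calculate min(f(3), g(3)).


-14


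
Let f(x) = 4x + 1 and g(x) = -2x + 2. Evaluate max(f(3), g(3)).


f(3) = 13
g(3) = -4
max = 13

13


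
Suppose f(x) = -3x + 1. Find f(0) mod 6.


f(0) = 1
1 mod 6 = 1

1


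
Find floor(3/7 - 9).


3/7 = 0.4286
0.4286 - 9 = -8.5714
floor(-8.5714) = -9

-9


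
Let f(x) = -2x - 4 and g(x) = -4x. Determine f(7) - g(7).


10


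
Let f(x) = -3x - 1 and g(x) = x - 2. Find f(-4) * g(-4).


f(-4) = 11
g(-4) = -6
Product = -66

-66


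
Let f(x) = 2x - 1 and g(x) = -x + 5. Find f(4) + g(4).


f(4) = 7
g(4) = 1
Sum = 8

8


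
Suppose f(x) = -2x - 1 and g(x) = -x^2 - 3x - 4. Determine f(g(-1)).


g(-1) = -2
f(-2) = 3

3


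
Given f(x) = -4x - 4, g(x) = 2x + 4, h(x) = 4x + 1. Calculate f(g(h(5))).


h(5) = 21
g(21) = 46
f(46) = -188

-188


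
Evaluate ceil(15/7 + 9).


15/7 = 2.1429
2.1429 + 9 = 11.1429
ceil(11.1429) = 12

12


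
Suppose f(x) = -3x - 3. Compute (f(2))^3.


-729


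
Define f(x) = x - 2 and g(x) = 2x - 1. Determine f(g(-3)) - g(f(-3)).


f(g(-3)) = -9
g(f(-3)) = -11
Difference = 2

2


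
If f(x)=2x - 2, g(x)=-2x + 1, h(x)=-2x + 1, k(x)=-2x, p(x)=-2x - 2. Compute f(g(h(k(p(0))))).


28


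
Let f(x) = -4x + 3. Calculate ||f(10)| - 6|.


f(10) = -37
|-37| = 37
|37 - 6| = 31

31


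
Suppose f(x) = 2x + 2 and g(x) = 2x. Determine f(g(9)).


g(9) = 18
f(18) = 38

38


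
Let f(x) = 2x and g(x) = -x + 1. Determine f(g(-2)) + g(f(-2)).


f(g(-2)) = 6
g(f(-2)) = 5
Sum = 11

11


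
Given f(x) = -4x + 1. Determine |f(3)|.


f(3) = -11
|-11| = 11

11


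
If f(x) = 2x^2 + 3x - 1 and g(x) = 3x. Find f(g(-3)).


g(-3) = -9
f(-9) = 2*(-9)^2 + 3*(-9) - 1 = 134

134


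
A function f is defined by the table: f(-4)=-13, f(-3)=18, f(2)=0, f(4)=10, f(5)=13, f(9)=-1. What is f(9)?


Reading from the table at x = 9

-1


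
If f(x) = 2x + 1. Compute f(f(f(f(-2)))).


f(-2) = -3
f(-3) = -5
f(-5) = -9
f(-9) = -17

-17


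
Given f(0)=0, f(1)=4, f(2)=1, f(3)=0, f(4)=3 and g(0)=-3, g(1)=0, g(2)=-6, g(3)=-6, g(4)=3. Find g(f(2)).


f(2) = 1
g(1) = 0

0


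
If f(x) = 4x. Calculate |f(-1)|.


f(-1) = -4
|-4| = 4

4


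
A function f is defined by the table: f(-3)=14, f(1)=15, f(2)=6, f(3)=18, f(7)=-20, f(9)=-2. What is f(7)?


Reading from the table at x = 7

-20


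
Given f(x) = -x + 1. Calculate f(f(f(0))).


1


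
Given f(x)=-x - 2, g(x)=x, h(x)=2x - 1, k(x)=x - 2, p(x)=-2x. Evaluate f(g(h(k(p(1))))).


p(1) = -2
k(-2) = -4
h(-4) = -9
g(-9) = -9
f(-9) = 7

7


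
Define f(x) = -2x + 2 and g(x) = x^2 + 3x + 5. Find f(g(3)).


g(3) = 23
f(23) = -44

-44


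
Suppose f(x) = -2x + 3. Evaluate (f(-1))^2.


f(-1) = 5
(5)^2 = 25

25


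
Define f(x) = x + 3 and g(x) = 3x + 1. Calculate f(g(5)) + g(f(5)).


f(g(5)) = 19
g(f(5)) = 25
Sum = 44

44


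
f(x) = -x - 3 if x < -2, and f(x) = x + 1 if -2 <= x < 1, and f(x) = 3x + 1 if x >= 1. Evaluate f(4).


4 satisfies x >= 1
f(4) = 13

13


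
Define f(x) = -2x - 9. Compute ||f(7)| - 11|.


12


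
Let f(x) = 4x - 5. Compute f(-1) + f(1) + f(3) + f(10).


f(-1) = -9
f(1) = -1
f(3) = 7
f(10) = 35
Sum = 32

32


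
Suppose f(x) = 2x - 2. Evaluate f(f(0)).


f(0) = -2
f(-2) = -6

-6


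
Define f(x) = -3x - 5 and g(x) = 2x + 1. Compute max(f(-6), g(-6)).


f(-6) = 13
g(-6) = -11
max = 13

13


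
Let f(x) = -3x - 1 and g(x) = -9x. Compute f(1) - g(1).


f(1) = -4
g(1) = -9
Difference = 5

5


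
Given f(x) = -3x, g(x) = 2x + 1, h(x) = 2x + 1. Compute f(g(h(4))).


h(4) = 9
g(9) = 19
f(19) = -57

-57


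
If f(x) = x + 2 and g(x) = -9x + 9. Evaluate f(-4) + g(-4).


f(-4) = -2
g(-4) = 45
Sum = 43

43


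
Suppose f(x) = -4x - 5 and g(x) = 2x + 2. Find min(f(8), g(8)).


f(8) = -37
g(8) = 18
min = -37

-37


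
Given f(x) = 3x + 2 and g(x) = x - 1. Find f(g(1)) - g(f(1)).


f(g(1)) = 2
g(f(1)) = 4
Difference = -2

-2


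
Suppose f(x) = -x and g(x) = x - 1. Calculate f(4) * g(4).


f(4) = -4
g(4) = 3
Product = -12

-12


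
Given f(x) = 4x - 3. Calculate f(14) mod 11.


f(14) = 53
53 mod 11 = 9

9


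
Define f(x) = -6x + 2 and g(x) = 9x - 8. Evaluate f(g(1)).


g(1) = 1
f(1) = -4

-4


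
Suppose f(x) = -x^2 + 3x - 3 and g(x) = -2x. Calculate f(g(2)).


g(2) = -4
f(-4) = (-1)*(-4)^2 + 3*(-4) - 3 = -31

-31


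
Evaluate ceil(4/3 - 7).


4/3 = 1.3333
1.3333 - 7 = -5.6667
ceil(-5.6667) = -5

-5


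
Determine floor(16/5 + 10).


16/5 = 3.2
3.2 + 10 = 13.2
floor(13.2) = 13

13


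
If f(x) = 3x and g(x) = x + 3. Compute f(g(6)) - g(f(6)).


6


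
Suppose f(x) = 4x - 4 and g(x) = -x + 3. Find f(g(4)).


-8


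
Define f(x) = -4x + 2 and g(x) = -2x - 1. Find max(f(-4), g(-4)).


18


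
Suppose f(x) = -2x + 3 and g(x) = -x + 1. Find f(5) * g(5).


f(5) = -7
g(5) = -4
Product = 28

28


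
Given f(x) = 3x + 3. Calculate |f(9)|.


f(9) = 30
|30| = 30

30


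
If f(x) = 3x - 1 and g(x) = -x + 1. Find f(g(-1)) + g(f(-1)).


10


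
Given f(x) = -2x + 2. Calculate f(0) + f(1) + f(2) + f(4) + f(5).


f(0) = 2
f(1) = 0
f(2) = -2
f(4) = -6
f(5) = -8
Sum = -14

-14


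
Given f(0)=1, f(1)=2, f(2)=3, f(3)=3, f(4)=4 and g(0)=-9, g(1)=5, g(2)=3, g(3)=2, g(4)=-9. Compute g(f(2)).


f(2) = 3
g(3) = 2

2


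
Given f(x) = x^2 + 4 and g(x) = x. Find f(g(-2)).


g(-2) = -2
f(-2) = 1*(-2)^2 + 4 = 8

8


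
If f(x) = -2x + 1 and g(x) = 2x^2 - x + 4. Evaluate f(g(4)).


g(4) = 32
f(32) = -63

-63


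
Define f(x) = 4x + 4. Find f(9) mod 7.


f(9) = 40
40 mod 7 = 5

5


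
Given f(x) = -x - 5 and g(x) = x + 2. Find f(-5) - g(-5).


f(-5) = 0
g(-5) = -3
Difference = 3

3


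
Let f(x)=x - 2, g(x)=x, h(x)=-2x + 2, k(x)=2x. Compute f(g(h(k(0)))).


k(0) = 0
h(0) = 2
g(2) = 2
f(2) = 0

0


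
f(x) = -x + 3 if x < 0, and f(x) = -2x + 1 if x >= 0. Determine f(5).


5 satisfies x >= 0
f(5) = -9

-9


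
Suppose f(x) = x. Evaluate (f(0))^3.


f(0) = 0
(0)^3 = 0

0


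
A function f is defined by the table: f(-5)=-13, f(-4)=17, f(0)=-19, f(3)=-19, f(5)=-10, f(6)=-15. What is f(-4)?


Reading from the table at x = -4

17


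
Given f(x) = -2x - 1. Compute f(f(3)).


f(3) = -7
f(-7) = 13

13


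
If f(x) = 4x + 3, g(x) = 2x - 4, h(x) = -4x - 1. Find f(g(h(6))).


h(6) = -25
g(-25) = -54
f(-54) = -213

-213


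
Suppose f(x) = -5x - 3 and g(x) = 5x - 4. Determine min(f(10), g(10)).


-53


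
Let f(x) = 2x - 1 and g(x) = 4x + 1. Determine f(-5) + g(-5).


f(-5) = -11
g(-5) = -19
Sum = -30

-30


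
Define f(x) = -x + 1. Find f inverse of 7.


Solve -x + 1 = 7
x = (7 - 1) / (-1) = -6

-6


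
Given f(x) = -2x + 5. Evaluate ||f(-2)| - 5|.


f(-2) = 9
|9| = 9
|9 - 5| = 4

4


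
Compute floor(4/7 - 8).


4/7 = 0.5714
0.5714 - 8 = -7.4286
floor(-7.4286) = -8

-8


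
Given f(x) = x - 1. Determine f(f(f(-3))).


f(-3) = -4
f(-4) = -5
f(-5) = -6

-6


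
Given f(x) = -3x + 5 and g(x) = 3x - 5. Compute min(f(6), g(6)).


f(6) = -13
g(6) = 13
min = -13

-13


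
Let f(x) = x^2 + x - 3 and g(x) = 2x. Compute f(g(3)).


g(3) = 6
f(6) = 1*(6)^2 + 1*(6) - 3 = 39

39


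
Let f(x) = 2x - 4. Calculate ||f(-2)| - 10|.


f(-2) = -8
|-8| = 8
|8 - 10| = 2

2


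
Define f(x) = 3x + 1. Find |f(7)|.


f(7) = 22
|22| = 22

22


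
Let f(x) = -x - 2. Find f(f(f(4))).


f(4) = -6
f(-6) = 4
f(4) = -6

-6


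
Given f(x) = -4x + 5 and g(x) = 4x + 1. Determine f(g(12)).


g(12) = 49
f(49) = -191

-191


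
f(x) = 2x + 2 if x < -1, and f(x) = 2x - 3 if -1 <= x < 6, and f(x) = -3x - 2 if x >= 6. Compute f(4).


4 satisfies -1 <= x < 6
f(4) = 5

5


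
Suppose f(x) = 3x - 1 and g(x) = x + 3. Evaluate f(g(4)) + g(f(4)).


f(g(4)) = 20
g(f(4)) = 14
Sum = 34

34


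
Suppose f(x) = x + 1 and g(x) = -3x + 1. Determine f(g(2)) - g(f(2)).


f(g(2)) = -4
g(f(2)) = -8
Difference = 4

4


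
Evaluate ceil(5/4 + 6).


5/4 = 1.25
1.25 + 6 = 7.25
ceil(7.25) = 8

8


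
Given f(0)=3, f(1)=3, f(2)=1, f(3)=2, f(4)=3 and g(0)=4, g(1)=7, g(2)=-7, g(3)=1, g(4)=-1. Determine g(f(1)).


1


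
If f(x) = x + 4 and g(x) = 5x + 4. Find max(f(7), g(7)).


f(7) = 11
g(7) = 39
max = 39

39


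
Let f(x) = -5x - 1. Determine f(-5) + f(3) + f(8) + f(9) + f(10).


f(-5) = 24
f(3) = -16
f(8) = -41
f(9) = -46
f(10) = -51
Sum = -130

-130


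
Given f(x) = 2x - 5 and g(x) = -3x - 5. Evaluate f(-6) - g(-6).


f(-6) = -17
g(-6) = 13
Difference = -30

-30


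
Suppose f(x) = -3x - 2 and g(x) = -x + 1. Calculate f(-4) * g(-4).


f(-4) = 10
g(-4) = 5
Product = 50

50


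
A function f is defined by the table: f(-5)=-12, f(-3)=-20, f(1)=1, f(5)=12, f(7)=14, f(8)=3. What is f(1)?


Reading from the table at x = 1

1


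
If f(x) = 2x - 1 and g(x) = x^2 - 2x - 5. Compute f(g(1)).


g(1) = -6
f(-6) = -13

-13


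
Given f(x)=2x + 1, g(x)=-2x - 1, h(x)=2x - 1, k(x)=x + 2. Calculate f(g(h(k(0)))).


k(0) = 2
h(2) = 3
g(3) = -7
f(-7) = -13

-13


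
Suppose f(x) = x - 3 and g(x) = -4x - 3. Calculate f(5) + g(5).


f(5) = 2
g(5) = -23
Sum = -21

-21


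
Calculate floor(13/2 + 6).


13/2 = 6.5
6.5 + 6 = 12.5
floor(12.5) = 12

12


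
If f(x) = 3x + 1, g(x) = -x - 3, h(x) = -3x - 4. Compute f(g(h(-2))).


-14


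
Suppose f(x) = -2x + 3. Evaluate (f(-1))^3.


f(-1) = 5
(5)^3 = 125

125


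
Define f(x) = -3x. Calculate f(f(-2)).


f(-2) = 6
f(6) = -18

-18


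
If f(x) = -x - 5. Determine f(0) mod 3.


f(0) = -5
-5 mod 3 = 1

1


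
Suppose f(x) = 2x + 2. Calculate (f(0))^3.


f(0) = 2
(2)^3 = 8

8


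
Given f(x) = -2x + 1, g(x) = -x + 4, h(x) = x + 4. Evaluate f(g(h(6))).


h(6) = 10
g(10) = -6
f(-6) = 13

13


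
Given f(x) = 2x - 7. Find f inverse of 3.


Solve 2x - 7 = 3
x = (3 + 7) / 2 = 5

5


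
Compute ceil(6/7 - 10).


6/7 = 0.8571
0.8571 - 10 = -9.1429
ceil(-9.1429) = -9

-9


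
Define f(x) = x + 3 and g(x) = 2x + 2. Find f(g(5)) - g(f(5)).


f(g(5)) = 15
g(f(5)) = 18
Difference = -3

-3


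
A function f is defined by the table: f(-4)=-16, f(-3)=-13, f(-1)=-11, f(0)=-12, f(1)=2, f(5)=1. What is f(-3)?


Reading from the table at x = -3

-13


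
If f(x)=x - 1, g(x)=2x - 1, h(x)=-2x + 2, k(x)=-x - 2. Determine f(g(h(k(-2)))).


k(-2) = 0
h(0) = 2
g(2) = 3
f(3) = 2

2


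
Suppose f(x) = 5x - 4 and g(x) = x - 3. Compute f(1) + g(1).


f(1) = 1
g(1) = -2
Sum = -1

-1


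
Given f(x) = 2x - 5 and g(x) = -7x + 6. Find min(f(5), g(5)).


f(5) = 5
g(5) = -29
min = -29

-29


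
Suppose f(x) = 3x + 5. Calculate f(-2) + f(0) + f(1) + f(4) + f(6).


52


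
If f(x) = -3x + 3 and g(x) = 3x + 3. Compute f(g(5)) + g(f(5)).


f(g(5)) = -51
g(f(5)) = -33
Sum = -84

-84


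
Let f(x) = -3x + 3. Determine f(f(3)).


f(3) = -6
f(-6) = 21

21


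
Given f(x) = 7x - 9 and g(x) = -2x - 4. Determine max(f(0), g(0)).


f(0) = -9
g(0) = -4
max = -4

-4


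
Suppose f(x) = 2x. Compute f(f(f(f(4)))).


f(4) = 8
f(8) = 16
f(16) = 32
f(32) = 64

64


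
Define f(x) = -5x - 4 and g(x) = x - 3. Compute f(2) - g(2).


-13


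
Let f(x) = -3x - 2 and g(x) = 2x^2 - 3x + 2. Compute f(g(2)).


-14


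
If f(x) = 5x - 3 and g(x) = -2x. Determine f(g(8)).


-83


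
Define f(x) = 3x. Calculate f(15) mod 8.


f(15) = 45
45 mod 8 = 5

5


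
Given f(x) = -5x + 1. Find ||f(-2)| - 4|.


f(-2) = 11
|11| = 11
|11 - 4| = 7

7


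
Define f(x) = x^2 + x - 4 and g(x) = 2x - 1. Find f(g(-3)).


g(-3) = -7
f(-7) = 1*(-7)^2 + 1*(-7) - 4 = 38

38


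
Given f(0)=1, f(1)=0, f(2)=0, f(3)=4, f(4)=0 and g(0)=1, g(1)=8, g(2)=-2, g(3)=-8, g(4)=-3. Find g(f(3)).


f(3) = 4
g(4) = -3

-3


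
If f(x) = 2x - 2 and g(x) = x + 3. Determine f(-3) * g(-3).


f(-3) = -8
g(-3) = 0
Product = 0

0


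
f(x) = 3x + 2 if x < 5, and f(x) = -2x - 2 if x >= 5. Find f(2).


2 satisfies x < 5
f(2) = 8

8


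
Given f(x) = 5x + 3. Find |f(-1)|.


f(-1) = -2
|-2| = 2

2


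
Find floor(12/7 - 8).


12/7 = 1.7143
1.7143 - 8 = -6.2857
floor(-6.2857) = -7

-7


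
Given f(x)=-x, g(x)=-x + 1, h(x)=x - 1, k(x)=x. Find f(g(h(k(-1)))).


k(-1) = -1
h(-1) = -2
g(-2) = 3
f(3) = -3

-3


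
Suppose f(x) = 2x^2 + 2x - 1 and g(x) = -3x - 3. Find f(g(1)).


g(1) = -6
f(-6) = 2*(-6)^2 + 2*(-6) - 1 = 59

59


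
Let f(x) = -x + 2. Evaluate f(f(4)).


f(4) = -2
f(-2) = 4

4


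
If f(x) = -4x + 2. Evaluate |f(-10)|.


f(-10) = 42
|42| = 42

42


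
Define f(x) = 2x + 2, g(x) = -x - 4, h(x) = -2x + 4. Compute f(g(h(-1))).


h(-1) = 6
g(6) = -10
f(-10) = -18

-18


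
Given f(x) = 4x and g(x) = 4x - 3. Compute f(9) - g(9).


3


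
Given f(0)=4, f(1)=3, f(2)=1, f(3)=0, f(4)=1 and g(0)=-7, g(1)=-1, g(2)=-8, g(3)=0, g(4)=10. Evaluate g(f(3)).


f(3) = 0
g(0) = -7

-7
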